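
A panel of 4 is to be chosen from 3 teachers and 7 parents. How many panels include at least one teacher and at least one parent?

Total 4-person selections from all 10: C(10,4) = 210.
Subtract selections that omit an entire group: no teachers → C(7,4) = 35; no parents → C(3,4) = 0.
Both groups omitted at once is impossible, so 210 − 35 = 175.

175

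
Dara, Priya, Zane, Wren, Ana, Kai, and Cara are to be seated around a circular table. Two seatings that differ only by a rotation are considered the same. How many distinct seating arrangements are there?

720

Fix one person's seat to break rotational symmetry; the remaining 6 people can be arranged in (6)! = 720 ways.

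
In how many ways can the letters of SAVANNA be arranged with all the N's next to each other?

120

Treat the 2 copies of N as a single block. The multiset to arrange is then {NN, A, A, A, S, V}, 6 items in all.
That gives (6)!/(3!) = 120 arrangements.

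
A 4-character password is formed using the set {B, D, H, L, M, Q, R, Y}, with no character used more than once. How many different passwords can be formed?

Choose and order 4 of the 8 symbols: the first character has 8 options, the next 7, then 6, 5.
That product is 8 × 7 × 6 × 5 = 1680.

1680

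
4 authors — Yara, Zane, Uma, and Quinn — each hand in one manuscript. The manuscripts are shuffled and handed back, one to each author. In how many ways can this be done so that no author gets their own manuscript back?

9

This is the derangement count D_4: permutations of 4 items with no fixed point.
By inclusion–exclusion this is Σ_{j=0}^{4} (−1)^j C(4,j)·(4−j)!.
Computing: 24 − 24 + 12 − 4 + 1 = 9.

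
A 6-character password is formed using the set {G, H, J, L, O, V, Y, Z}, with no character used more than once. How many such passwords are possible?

With no repetition, fill the 6 characters in order: 8 choices, then 7, down to 3.
That product is 8 × 7 × 6 × 5 × 4 × 3 = 20160.

20160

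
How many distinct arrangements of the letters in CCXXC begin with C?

With the first slot taken by C, it remains to arrange the other 4 letters (CXXC).
Those 4 letters have C appearing twice and X appearing twice, giving (4)!/(2!·2!) = 6.

6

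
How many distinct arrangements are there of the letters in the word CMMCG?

Letter multiplicities in CMMCG: C×2, G×1, M×2.
So there are 5! / (2!·2!) = 30 distinguishable arrangements.

30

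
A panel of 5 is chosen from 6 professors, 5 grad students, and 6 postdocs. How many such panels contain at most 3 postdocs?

Split by how many postdocs are chosen (0 through 3).
Sum: C(6,0)·C(11,5) + C(6,1)·C(11,4) + C(6,2)·C(11,3) + C(6,3)·C(11,2) = 462 + 1980 + 2475 + 1100 = 6017.

6017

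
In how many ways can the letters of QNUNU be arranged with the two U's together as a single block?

12

Treat the 2 copies of U as a single block. The multiset to arrange is then {UU, N, N, Q}, 4 items in all.
That gives (4)!/(2!) = 12 arrangements.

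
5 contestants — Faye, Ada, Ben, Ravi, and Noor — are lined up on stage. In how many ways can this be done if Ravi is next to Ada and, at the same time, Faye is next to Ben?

24

Treat {Ravi,Ada} as one block (2 orders) and {Faye,Ben} as another (2 orders).
That leaves 3 units to arrange: 2 × 2 × 3! = 4 × 6 = 24.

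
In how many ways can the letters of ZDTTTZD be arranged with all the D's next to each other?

60

Treat the 2 copies of D as a single block. The multiset to arrange is then {DD, T, T, T, Z, Z}, 6 items in all.
That gives (6)!/(3!·2!) = 60 arrangements.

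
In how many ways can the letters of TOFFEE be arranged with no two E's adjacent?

There are 6!/(2!·2!) = 180 arrangements of TOFFEE in total.
Arrangements with the E's together: treat EE as one letter, giving (5)!/(2!) = 60.
Hence 180 − 60 = 120.

120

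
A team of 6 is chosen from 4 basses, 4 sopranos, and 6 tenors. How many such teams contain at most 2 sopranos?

Split by how many sopranos are chosen (0 through 2).
Sum: C(4,0)·C(10,6) + C(4,1)·C(10,5) + C(4,2)·C(10,4) = 210 + 1008 + 1260 = 2478.

2478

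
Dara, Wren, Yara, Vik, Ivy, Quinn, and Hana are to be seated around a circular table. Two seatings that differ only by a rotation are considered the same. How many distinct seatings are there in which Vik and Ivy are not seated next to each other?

All circular seatings of 7 people number (6)! = 720.
Seatings with Vik beside Ivy: treat them as a block with 2 internal orders, giving 2 × (5)! = 240.
Subtracting, 720 − 240 = 480.

480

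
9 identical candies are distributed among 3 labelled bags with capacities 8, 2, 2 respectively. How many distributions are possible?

8

By stars and bars, unrestricted non-negative solutions to x_1+…+x_3 = 9 number C(9+2,2) = 55.
Subtract solutions that violate a single cap (substitute x_i' = x_i − (cap_i+1)): x_1 ≥ 9 gives C(2,2) = 1; x_2 ≥ 3 gives C(8,2) = 28; x_3 ≥ 3 gives C(8,2) = 28. Together 57.
Add back pairs where two caps are both exceeded: 0 + 0 + 10 = 10.
By inclusion–exclusion the count is 55 − 57 + 10 = 8.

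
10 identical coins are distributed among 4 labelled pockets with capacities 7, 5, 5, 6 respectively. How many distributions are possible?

186

Ignoring the caps, the number of non-negative solutions to x_1+…+x_4 = 10 is C(13,3) = 286.
Subtract solutions that violate a single cap (substitute x_i' = x_i − (cap_i+1)): x_1 ≥ 8 gives C(5,3) = 10; x_2 ≥ 6 gives C(7,3) = 35; x_3 ≥ 6 gives C(7,3) = 35; x_4 ≥ 7 gives C(6,3) = 20. Together 100.
No two caps can be exceeded simultaneously, so the pair terms are all 0.
By inclusion–exclusion the count is 286 − 100 + 0 = 186.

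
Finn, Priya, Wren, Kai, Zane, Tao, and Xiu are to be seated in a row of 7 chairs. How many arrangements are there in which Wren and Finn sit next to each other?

1440

Glue Wren and Finn into one block (2 internal orders), leaving 6 units to arrange in a row.
So the count is 2·(6)! = 1440.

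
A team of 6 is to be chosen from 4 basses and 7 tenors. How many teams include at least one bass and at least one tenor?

455

Unrestricted: C(11,6) = 462 ways to pick any 6 of the 11.
Selections missing a whole group: no basses → C(7,6) = 7; no tenors → C(4,6) = 0.
Both groups omitted at once is impossible, so 462 − 7 = 455.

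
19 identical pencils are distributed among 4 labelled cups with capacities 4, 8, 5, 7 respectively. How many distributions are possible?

55

By stars and bars, unrestricted non-negative solutions to x_1+…+x_4 = 19 number C(19+3,3) = 1540.
Subtract solutions that violate a single cap (substitute x_i' = x_i − (cap_i+1)): x_1 ≥ 5 gives C(17,3) = 680; x_2 ≥ 9 gives C(13,3) = 286; x_3 ≥ 6 gives C(16,3) = 560; x_4 ≥ 8 gives C(14,3) = 364. Together 1890.
Add back pairs where two caps are both exceeded: 56 + 165 + 84 + 35 + 10 + 56 = 406.
Subtract triples: 0 + 0 + 1 + 0 = 1.
By inclusion–exclusion the count is 1540 − 1890 + 406 − 1 = 55.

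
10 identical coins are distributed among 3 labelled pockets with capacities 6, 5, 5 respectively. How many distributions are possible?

Without the upper bounds there are C(12,2) = 66 ways to split 10 among 3 pockets.
Subtract solutions that violate a single cap (substitute x_i' = x_i − (cap_i+1)): x_1 ≥ 7 gives C(5,2) = 10; x_2 ≥ 6 gives C(6,2) = 15; x_3 ≥ 6 gives C(6,2) = 15. Together 40.
No two caps can be exceeded simultaneously, so the pair terms are all 0.
By inclusion–exclusion the count is 66 − 40 + 0 = 26.

26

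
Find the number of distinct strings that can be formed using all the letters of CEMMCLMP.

3360

Letter multiplicities in CEMMCLMP: C×2, E×1, L×1, M×3, P×1.
Dividing 8! = 40320 by 3!·2! = 12 for the repeated letters gives 3360.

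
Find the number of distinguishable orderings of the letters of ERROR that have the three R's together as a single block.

6

Treat the 3 copies of R as a single block. The multiset to arrange is then {RRR, E, O}, 3 items in all.
All 3 items are distinct, so there are (3)! = 6 arrangements.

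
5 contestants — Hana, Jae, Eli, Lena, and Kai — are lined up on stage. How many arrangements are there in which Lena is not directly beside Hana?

There are 5! = 120 arrangements in all. If Lena and Hana are adjacent, merging them into one block gives 2·(4)! = 48 arrangements.
Complementary counting: 120 − 48 = 72.

72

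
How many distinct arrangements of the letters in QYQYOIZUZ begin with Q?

10080

Fix Q in the first position and arrange the remaining 8 letters.
Those 8 letters have Y appearing twice and Z appearing twice, giving (8)!/(2!·2!) = 10080.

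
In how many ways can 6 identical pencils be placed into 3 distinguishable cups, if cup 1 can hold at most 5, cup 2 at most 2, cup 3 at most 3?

11

Ignoring the caps, the number of non-negative solutions to x_1+…+x_3 = 6 is C(8,2) = 28.
Subtract solutions that violate a single cap (substitute x_i' = x_i − (cap_i+1)): x_1 ≥ 6 gives C(2,2) = 1; x_2 ≥ 3 gives C(5,2) = 10; x_3 ≥ 4 gives C(4,2) = 6. Together 17.
No two caps can be exceeded simultaneously, so the pair terms are all 0.
By inclusion–exclusion the count is 28 − 17 + 0 = 11.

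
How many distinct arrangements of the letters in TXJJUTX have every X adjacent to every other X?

180

Treat the 2 copies of X as a single block. The multiset to arrange is then {XX, J, J, T, T, U}, 6 items in all.
That gives (6)!/(2!·2!) = 180 arrangements.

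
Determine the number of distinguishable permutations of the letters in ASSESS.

30

ASSESS has 6 letters with S appearing 4 times.
So there are 6! / (4!) = 30 distinguishable arrangements.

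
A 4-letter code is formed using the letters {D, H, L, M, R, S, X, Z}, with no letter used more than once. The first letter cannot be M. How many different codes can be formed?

1470

The first letter has 8−1 = 7 choices (anything except M).
The remaining 3 letters are filled from the other 7 symbols without repetition: 7 × 6 × 5 = 210.
Total: 7 × 210 = 1470.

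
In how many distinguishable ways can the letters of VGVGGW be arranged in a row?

60

The 6 letters of VGVGGW have repeats: G appearing 3 times and V appearing twice.
So there are 6! / (3!·2!) = 60 distinguishable arrangements.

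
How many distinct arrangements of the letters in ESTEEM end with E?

60

With the last slot taken by E, it remains to arrange the other 5 letters (STEEM).
Those 5 letters have E appearing twice, giving (5)!/(2!) = 60.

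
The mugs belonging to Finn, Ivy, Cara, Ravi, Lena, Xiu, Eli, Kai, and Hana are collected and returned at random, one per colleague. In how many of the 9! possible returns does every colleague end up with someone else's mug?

Let Aᵢ be the assignments in which colleague i gets their own mug. We want the size of the complement of A₁∪…∪A_9.
By inclusion–exclusion this is Σ_{j=0}^{9} (−1)^j C(9,j)·(9−j)!.
Computing: 362880 − 362880 + 181440 − 60480 + 15120 − 3024 + 504 − 72 + 9 − 1 = 133496.

133496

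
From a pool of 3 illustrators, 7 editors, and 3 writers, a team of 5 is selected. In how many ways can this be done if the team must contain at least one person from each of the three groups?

With no constraint there are C(13,5) = 1287 possible selections.
Selections missing a whole group: no illustrators → C(10,5) = 252; no editors → C(6,5) = 6; no writers → C(10,5) = 252.
Add back selections omitting two groups (i.e. drawn from a single group): C(3,5) + C(7,5) + C(3,5) = 21.
By inclusion–exclusion: 1287 − 510 + 21 = 798.

798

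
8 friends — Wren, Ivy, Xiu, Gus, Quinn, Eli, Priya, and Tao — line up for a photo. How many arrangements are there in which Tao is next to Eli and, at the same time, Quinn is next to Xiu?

Treat {Tao,Eli} as one block (2 orders) and {Quinn,Xiu} as another (2 orders).
That leaves 6 units to arrange: 2 × 2 × 6! = 4 × 720 = 2880.

2880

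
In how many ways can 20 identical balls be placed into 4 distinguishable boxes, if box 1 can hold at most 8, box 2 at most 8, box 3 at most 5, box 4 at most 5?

Ignoring the caps, the number of non-negative solutions to x_1+…+x_4 = 20 is C(23,3) = 1771.
Subtract solutions that violate a single cap (substitute x_i' = x_i − (cap_i+1)): x_1 ≥ 9 gives C(14,3) = 364; x_2 ≥ 9 gives C(14,3) = 364; x_3 ≥ 6 gives C(17,3) = 680; x_4 ≥ 6 gives C(17,3) = 680. Together 2088.
Add back pairs where two caps are both exceeded: 10 + 56 + 56 + 56 + 56 + 165 = 399.
By inclusion–exclusion the count is 1771 − 2088 + 399 = 82.

82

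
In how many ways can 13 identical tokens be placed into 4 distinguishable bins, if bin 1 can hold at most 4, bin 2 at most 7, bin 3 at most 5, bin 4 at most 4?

Without the upper bounds there are C(16,3) = 560 ways to split 13 among 4 bins.
Subtract solutions that violate a single cap (substitute x_i' = x_i − (cap_i+1)): x_1 ≥ 5 gives C(11,3) = 165; x_2 ≥ 8 gives C(8,3) = 56; x_3 ≥ 6 gives C(10,3) = 120; x_4 ≥ 5 gives C(11,3) = 165. Together 506.
Add back pairs where two caps are both exceeded: 1 + 10 + 20 + 0 + 1 + 10 = 42.
By inclusion–exclusion the count is 560 − 506 + 42 = 96.

96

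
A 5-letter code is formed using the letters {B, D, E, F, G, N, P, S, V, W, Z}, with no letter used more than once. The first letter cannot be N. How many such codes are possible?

The first letter has 11−1 = 10 choices (anything except N).
The remaining 4 letters are filled from the other 10 symbols without repetition: 10 × 9 × 8 × 7 = 5040.
Total: 10 × 5040 = 50400.

50400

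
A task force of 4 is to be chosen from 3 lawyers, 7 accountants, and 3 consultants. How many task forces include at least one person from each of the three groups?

Total 4-person selections from all 13: C(13,4) = 715.
Subtract selections that omit an entire group: no lawyers → C(10,4) = 210; no accountants → C(6,4) = 15; no consultants → C(10,4) = 210.
Add back selections omitting two groups (i.e. drawn from a single group): C(3,4) + C(7,4) + C(3,4) = 35.
By inclusion–exclusion: 715 − 435 + 35 = 315.

315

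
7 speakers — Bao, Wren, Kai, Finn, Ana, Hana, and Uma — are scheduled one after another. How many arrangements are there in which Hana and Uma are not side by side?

3600

Of the 7! = 5040 arrangements, those with Hana and Uma adjacent number 2 × 6! = 1440 (treat the pair as a block with 2 internal orders).
Complementary counting: 5040 − 1440 = 3600.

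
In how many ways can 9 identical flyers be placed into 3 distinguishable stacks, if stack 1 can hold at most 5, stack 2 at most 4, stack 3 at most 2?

6

By stars and bars, unrestricted non-negative solutions to x_1+…+x_3 = 9 number C(9+2,2) = 55.
Subtract solutions that violate a single cap (substitute x_i' = x_i − (cap_i+1)): x_1 ≥ 6 gives C(5,2) = 10; x_2 ≥ 5 gives C(6,2) = 15; x_3 ≥ 3 gives C(8,2) = 28. Together 53.
Add back pairs where two caps are both exceeded: 0 + 1 + 3 = 4.
By inclusion–exclusion the count is 55 − 53 + 4 = 6.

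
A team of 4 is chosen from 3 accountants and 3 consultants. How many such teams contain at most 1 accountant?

3

Split by how many accountants are chosen (0 through 1).
Sum: C(3,0)·C(3,4) + C(3,1)·C(3,3) = 0 + 3 = 3.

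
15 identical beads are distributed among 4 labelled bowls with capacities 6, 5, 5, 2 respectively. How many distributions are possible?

By stars and bars, unrestricted non-negative solutions to x_1+…+x_4 = 15 number C(15+3,3) = 816.
Subtract solutions that violate a single cap (substitute x_i' = x_i − (cap_i+1)): x_1 ≥ 7 gives C(11,3) = 165; x_2 ≥ 6 gives C(12,3) = 220; x_3 ≥ 6 gives C(12,3) = 220; x_4 ≥ 3 gives C(15,3) = 455. Together 1060.
Add back pairs where two caps are both exceeded: 10 + 10 + 56 + 20 + 84 + 84 = 264.
Subtract triples: 0 + 0 + 0 + 1 = 1.
By inclusion–exclusion the count is 816 − 1060 + 264 − 1 = 19.

19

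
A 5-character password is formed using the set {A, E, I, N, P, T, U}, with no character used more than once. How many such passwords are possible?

This is a permutation of 5 out of 7: P(7,5) = 7!/2!.
That product is 7 × 6 × 5 × 4 × 3 = 2520.

2520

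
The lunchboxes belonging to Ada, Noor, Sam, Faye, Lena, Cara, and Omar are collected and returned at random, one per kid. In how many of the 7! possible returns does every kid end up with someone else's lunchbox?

1854

Let Aᵢ be the assignments in which kid i gets their own lunchbox. We want the size of the complement of A₁∪…∪A_7.
By inclusion–exclusion this is Σ_{j=0}^{7} (−1)^j C(7,j)·(7−j)!.
Computing: 5040 − 5040 + 2520 − 840 + 210 − 42 + 7 − 1 = 1854.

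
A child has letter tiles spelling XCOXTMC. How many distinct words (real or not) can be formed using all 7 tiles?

XCOXTMC has 7 letters with C appearing twice and X appearing twice.
So there are 7! / (2!·2!) = 1260 distinguishable arrangements.

1260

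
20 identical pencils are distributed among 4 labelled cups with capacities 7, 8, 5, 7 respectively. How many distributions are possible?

Ignoring the caps, the number of non-negative solutions to x_1+…+x_4 = 20 is C(23,3) = 1771.
Subtract solutions that violate a single cap (substitute x_i' = x_i − (cap_i+1)): x_1 ≥ 8 gives C(15,3) = 455; x_2 ≥ 9 gives C(14,3) = 364; x_3 ≥ 6 gives C(17,3) = 680; x_4 ≥ 8 gives C(15,3) = 455. Together 1954.
Add back pairs where two caps are both exceeded: 20 + 84 + 35 + 56 + 20 + 84 = 299.
By inclusion–exclusion the count is 1771 − 1954 + 299 = 116.

116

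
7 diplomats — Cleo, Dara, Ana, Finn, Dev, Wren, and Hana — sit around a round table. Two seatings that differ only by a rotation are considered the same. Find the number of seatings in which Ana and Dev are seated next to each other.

240

Glue Ana and Dev into a block (2 internal orders). Seating 6 units around a circle gives (5)! arrangements.
So 2 × (5)! = 2 × 120 = 240.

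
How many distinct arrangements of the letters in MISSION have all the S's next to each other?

360

Treat the 2 copies of S as a single block. The multiset to arrange is then {SS, I, I, M, N, O}, 6 items in all.
That gives (6)!/(2!) = 360 arrangements.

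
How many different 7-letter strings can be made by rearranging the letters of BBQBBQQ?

The 7 letters of BBQBBQQ have repeats: B appearing 4 times and Q appearing 3 times.
So there are 7! / (4!·3!) = 35 distinguishable arrangements.

35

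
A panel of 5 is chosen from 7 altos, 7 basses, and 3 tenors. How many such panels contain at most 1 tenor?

Split by how many tenors are chosen (0 through 1).
Sum: C(3,0)·C(14,5) + C(3,1)·C(14,4) = 2002 + 3003 = 5005.

5005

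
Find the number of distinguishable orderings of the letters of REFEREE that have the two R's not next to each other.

75

Total arrangements of REFEREE: 7!/(4!·2!) = 105.
Arrangements with the R's together: treat RR as one letter, giving (6)!/(4!) = 30.
Hence 105 − 30 = 75.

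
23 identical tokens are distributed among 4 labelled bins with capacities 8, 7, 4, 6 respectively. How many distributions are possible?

By stars and bars, unrestricted non-negative solutions to x_1+…+x_4 = 23 number C(23+3,3) = 2600.
Subtract solutions that violate a single cap (substitute x_i' = x_i − (cap_i+1)): x_1 ≥ 9 gives C(17,3) = 680; x_2 ≥ 8 gives C(18,3) = 816; x_3 ≥ 5 gives C(21,3) = 1330; x_4 ≥ 7 gives C(19,3) = 969. Together 3795.
Add back pairs where two caps are both exceeded: 84 + 220 + 120 + 286 + 165 + 364 = 1239.
Subtract triples: 4 + 0 + 10 + 20 = 34.
By inclusion–exclusion the count is 2600 − 3795 + 1239 − 34 = 10.

10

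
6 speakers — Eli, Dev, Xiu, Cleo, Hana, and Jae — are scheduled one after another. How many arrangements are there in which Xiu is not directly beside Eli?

Of the 6! = 720 arrangements, those with Xiu and Eli adjacent number 2 × 5! = 240 (treat the pair as a block with 2 internal orders).
Complementary counting: 720 − 240 = 480.

480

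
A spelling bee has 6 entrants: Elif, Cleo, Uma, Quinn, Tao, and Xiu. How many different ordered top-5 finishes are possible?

720

There are 6 choices for 1st place, 5 for 2nd, and so on down to 2 for position 5.
That gives 6 × 5 × 4 × 3 × 2 = 720.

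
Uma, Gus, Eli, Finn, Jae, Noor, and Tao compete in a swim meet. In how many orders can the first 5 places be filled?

2520

There are 7 choices for 1st place, 6 for 2nd, and so on down to 3 for position 5.
That gives 7 × 6 × 5 × 4 × 3 = 2520.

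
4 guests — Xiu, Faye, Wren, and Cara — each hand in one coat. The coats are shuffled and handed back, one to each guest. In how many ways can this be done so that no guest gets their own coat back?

Let Aᵢ be the assignments in which guest i gets their own coat. We want the size of the complement of A₁∪…∪A_4.
By inclusion–exclusion this is Σ_{j=0}^{4} (−1)^j C(4,j)·(4−j)!.
Computing: 24 − 24 + 12 − 4 + 1 = 9.

9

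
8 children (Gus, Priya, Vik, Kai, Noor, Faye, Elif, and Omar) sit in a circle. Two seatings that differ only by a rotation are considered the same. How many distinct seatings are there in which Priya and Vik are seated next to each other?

Treat {Priya, Vik} as one unit (2 internal orders) and seat the resulting 7 units around the table: (6)! circular arrangements.
So 2 × (6)! = 2 × 720 = 1440.

1440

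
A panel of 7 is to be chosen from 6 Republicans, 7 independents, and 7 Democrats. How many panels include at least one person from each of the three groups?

70658

Unrestricted: C(20,7) = 77520 ways to pick any 7 of the 20.
Subtract selections that omit an entire group: no Republicans → C(14,7) = 3432; no independents → C(13,7) = 1716; no Democrats → C(13,7) = 1716.
Add back selections omitting two groups (i.e. drawn from a single group): C(6,7) + C(7,7) + C(7,7) = 2.
By inclusion–exclusion: 77520 − 6864 + 2 = 70658.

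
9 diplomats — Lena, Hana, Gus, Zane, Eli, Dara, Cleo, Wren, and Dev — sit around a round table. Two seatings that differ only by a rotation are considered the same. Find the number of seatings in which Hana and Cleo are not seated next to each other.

Without the restriction there are (8)! = 40320 seatings.
Seatings with Hana beside Cleo: treat them as a block with 2 internal orders, giving 2 × (7)! = 10080.
Subtracting, 40320 − 10080 = 30240.

30240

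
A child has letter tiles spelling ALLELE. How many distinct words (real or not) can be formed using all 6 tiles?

ALLELE has 6 letters with E appearing twice and L appearing 3 times.
So there are 6! / (3!·2!) = 60 distinguishable arrangements.

60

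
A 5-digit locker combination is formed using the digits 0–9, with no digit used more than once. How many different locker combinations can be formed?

30240

This is a permutation of 5 out of 10: P(10,5) = 10!/5!.
That product is 10 × 9 × 8 × 7 × 6 = 30240.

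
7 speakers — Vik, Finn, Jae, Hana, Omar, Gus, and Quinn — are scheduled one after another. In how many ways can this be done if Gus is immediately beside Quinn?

Place the 5 others and the Gus-Quinn pair as 6 objects in a line; the pair has 2 internal arrangements.
That gives 2 × 6! = 2 × 720 = 1440.

1440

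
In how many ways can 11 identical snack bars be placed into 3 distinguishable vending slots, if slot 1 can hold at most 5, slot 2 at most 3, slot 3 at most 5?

6

By stars and bars, unrestricted non-negative solutions to x_1+…+x_3 = 11 number C(11+2,2) = 78.
Subtract solutions that violate a single cap (substitute x_i' = x_i − (cap_i+1)): x_1 ≥ 6 gives C(7,2) = 21; x_2 ≥ 4 gives C(9,2) = 36; x_3 ≥ 6 gives C(7,2) = 21. Together 78.
Add back pairs where two caps are both exceeded: 3 + 0 + 3 = 6.
By inclusion–exclusion the count is 78 − 78 + 6 = 6.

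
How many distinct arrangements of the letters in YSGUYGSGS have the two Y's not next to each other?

3920

Total arrangements of YSGUYGSGS: 9!/(3!·3!·2!) = 5040.
Arrangements with the Y's together: treat YY as one letter, giving (8)!/(3!·3!) = 1120.
Hence 5040 − 1120 = 3920.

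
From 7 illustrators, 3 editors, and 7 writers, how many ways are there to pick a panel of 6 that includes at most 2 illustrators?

6384

Split by how many illustrators are chosen (0 through 2).
Sum: C(7,0)·C(10,6) + C(7,1)·C(10,5) + C(7,2)·C(10,4) = 210 + 1764 + 4410 = 6384.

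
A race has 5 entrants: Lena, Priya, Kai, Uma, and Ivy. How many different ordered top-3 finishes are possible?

There are 5 choices for 1st place, 4 for 2nd, and 3 for 3rd.
That gives 5 × 4 × 3 = 60.

60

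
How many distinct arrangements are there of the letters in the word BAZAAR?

120

The 6 letters of BAZAAR have repeats: A appearing 3 times.
So there are 6! / (3!) = 120 distinguishable arrangements.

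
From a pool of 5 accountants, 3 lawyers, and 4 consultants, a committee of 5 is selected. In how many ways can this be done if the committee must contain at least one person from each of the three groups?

590

With no constraint there are C(12,5) = 792 possible selections.
Subtract selections that omit an entire group: no accountants → C(7,5) = 21; no lawyers → C(9,5) = 126; no consultants → C(8,5) = 56.
Add back selections omitting two groups (i.e. drawn from a single group): C(5,5) + C(3,5) + C(4,5) = 1.
By inclusion–exclusion: 792 − 203 + 1 = 590.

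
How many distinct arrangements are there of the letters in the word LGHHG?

30

Letter multiplicities in LGHHG: G×2, H×2, L×1.
So there are 5! / (2!·2!) = 30 distinguishable arrangements.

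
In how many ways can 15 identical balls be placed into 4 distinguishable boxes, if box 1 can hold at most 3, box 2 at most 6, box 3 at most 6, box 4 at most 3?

Without the upper bounds there are C(18,3) = 816 ways to split 15 among 4 boxes.
Subtract solutions that violate a single cap (substitute x_i' = x_i − (cap_i+1)): x_1 ≥ 4 gives C(14,3) = 364; x_2 ≥ 7 gives C(11,3) = 165; x_3 ≥ 7 gives C(11,3) = 165; x_4 ≥ 4 gives C(14,3) = 364. Together 1058.
Add back pairs where two caps are both exceeded: 35 + 35 + 120 + 4 + 35 + 35 = 264.
Subtract triples: 0 + 1 + 1 + 0 = 2.
By inclusion–exclusion the count is 816 − 1058 + 264 − 2 = 20.

20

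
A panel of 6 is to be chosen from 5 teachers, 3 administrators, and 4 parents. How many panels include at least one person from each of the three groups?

805

With no constraint there are C(12,6) = 924 possible selections.
Selections missing a whole group: no teachers → C(7,6) = 7; no administrators → C(9,6) = 84; no parents → C(8,6) = 28.
Add back selections omitting two groups (i.e. drawn from a single group): C(5,6) + C(3,6) + C(4,6) = 0.
By inclusion–exclusion: 924 − 119 + 0 = 805.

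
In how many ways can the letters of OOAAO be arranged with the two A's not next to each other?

6

Total arrangements of OOAAO: 5!/(3!·2!) = 10.
If the two A's are adjacent, glue them into one block, leaving 4 items to arrange: (4)!/(3!) = 4 ways.
Subtracting, 10 − 4 = 6 arrangements keep the A's apart.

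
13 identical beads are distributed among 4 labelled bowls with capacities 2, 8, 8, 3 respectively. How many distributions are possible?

Ignoring the caps, the number of non-negative solutions to x_1+…+x_4 = 13 is C(16,3) = 560.
Subtract solutions that violate a single cap (substitute x_i' = x_i − (cap_i+1)): x_1 ≥ 3 gives C(13,3) = 286; x_2 ≥ 9 gives C(7,3) = 35; x_3 ≥ 9 gives C(7,3) = 35; x_4 ≥ 4 gives C(12,3) = 220. Together 576.
Add back pairs where two caps are both exceeded: 4 + 4 + 84 + 0 + 1 + 1 = 94.
By inclusion–exclusion the count is 560 − 576 + 94 = 78.

78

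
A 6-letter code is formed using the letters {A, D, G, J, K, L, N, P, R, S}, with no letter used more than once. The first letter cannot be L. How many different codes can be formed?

The first letter has 10−1 = 9 choices (anything except L).
The remaining 5 letters are filled from the other 9 symbols without repetition: 9 × 8 × 7 × 6 × 5 = 15120.
Total: 9 × 15120 = 136080.

136080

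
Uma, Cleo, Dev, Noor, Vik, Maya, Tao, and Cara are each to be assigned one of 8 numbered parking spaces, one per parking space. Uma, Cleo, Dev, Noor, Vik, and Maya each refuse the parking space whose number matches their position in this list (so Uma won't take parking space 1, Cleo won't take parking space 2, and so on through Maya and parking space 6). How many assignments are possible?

Let Aᵢ (for 1 ≤ i ≤ 6) be the placements that put person i in their forbidden parking space. Any j of these fix j positions, leaving (8−j)! ways to fill the rest, and there are C(6,j) ways to pick which j.
By inclusion–exclusion, the number of valid placements is Σ_{j=0}^{6} (−1)^j C(6,j)·(8−j)!.
Computing: 40320 − 30240 + 10800 − 2400 + 360 − 36 + 2 = 18806.

18806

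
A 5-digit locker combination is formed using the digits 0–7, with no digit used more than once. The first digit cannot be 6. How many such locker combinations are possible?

5880

The first digit has 8−1 = 7 choices (anything except 6).
The remaining 4 digits are filled from the other 7 symbols without repetition: 7 × 6 × 5 × 4 = 840.
Total: 7 × 840 = 5880.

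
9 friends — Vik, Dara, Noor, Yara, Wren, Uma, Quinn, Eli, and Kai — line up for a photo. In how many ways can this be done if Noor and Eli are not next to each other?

There are 9! = 362880 arrangements in all. If Noor and Eli are adjacent, merging them into one block gives 2·(8)! = 80640 arrangements.
So 362880 − 80640 = 282240 arrangements keep them apart.

282240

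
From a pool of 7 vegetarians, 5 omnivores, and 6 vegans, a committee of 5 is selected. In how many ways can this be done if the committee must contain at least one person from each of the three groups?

With no constraint there are C(18,5) = 8568 possible selections.
Selections missing a whole group: no vegetarians → C(11,5) = 462; no omnivores → C(13,5) = 1287; no vegans → C(12,5) = 792.
Add back selections omitting two groups (i.e. drawn from a single group): C(7,5) + C(5,5) + C(6,5) = 28.
By inclusion–exclusion: 8568 − 2541 + 28 = 6055.

6055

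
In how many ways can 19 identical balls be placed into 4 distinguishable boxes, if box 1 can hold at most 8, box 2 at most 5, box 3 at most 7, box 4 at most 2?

19

Ignoring the caps, the number of non-negative solutions to x_1+…+x_4 = 19 is C(22,3) = 1540.
Subtract solutions that violate a single cap (substitute x_i' = x_i − (cap_i+1)): x_1 ≥ 9 gives C(13,3) = 286; x_2 ≥ 6 gives C(16,3) = 560; x_3 ≥ 8 gives C(14,3) = 364; x_4 ≥ 3 gives C(19,3) = 969. Together 2179.
Add back pairs where two caps are both exceeded: 35 + 10 + 120 + 56 + 286 + 165 = 672.
Subtract triples: 0 + 4 + 0 + 10 = 14.
By inclusion–exclusion the count is 1540 − 2179 + 672 − 14 = 19.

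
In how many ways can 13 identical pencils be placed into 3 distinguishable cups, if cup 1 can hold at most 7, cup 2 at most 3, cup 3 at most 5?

Without the upper bounds there are C(15,2) = 105 ways to split 13 among 3 cups.
Subtract solutions that violate a single cap (substitute x_i' = x_i − (cap_i+1)): x_1 ≥ 8 gives C(7,2) = 21; x_2 ≥ 4 gives C(11,2) = 55; x_3 ≥ 6 gives C(9,2) = 36. Together 112.
Add back pairs where two caps are both exceeded: 3 + 0 + 10 = 13.
By inclusion–exclusion the count is 105 − 112 + 13 = 6.

6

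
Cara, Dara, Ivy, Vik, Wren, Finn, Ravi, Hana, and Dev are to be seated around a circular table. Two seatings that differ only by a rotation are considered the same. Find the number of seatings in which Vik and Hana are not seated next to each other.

30240

Without the restriction there are (8)! = 40320 seatings.
Seatings with Vik beside Hana: treat them as a block with 2 internal orders, giving 2 × (7)! = 10080.
Subtracting, 40320 − 10080 = 30240.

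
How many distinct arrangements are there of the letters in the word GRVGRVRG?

GRVGRVRG has 8 letters with G appearing 3 times, R appearing 3 times, and V appearing twice.
The number of distinct arrangements is 8!/(3!·3!·2!) = 40320/72 = 560.

560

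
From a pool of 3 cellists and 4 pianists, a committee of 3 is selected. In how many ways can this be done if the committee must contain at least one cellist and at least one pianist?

30

With no constraint there are C(7,3) = 35 possible selections.
Subtract selections that omit an entire group: no cellists → C(4,3) = 4; no pianists → C(3,3) = 1.
Both groups omitted at once is impossible, so 35 − 5 = 30.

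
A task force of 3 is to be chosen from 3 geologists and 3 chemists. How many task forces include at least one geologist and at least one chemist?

Total 3-person selections from all 6: C(6,3) = 20.
Selections missing a whole group: no geologists → C(3,3) = 1; no chemists → C(3,3) = 1.
Both groups omitted at once is impossible, so 20 − 2 = 18.

18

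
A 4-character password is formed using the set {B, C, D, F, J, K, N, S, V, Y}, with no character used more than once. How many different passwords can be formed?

Choose and order 4 of the 10 symbols: the first character has 10 options, the next 9, then 8, 7.
That product is 10 × 9 × 8 × 7 = 5040.

5040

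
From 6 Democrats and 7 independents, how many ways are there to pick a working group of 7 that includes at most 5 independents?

Split by how many independents are chosen (0 through 5).
Sum: C(7,0)·C(6,7) + C(7,1)·C(6,6) + C(7,2)·C(6,5) + C(7,3)·C(6,4) + C(7,4)·C(6,3) + C(7,5)·C(6,2) = 0 + 7 + 126 + 525 + 700 + 315 = 1673.

1673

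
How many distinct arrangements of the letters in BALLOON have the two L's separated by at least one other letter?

900

There are 7!/(2!·2!) = 1260 arrangements of BALLOON in total.
Arrangements with the L's together: treat LL as one letter, giving (6)!/(2!) = 360.
Subtracting, 1260 − 360 = 900 arrangements keep the L's apart.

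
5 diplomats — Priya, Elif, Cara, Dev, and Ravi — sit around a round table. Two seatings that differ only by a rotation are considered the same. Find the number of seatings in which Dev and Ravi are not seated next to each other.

12

Without the restriction there are (4)! = 24 seatings.
Seatings with Dev beside Ravi: treat them as a block with 2 internal orders, giving 2 × (3)! = 12.
Subtracting, 24 − 12 = 12.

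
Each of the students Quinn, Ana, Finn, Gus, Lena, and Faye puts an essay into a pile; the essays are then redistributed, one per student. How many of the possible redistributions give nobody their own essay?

265

This is the derangement count D_6: permutations of 6 items with no fixed point.
By inclusion–exclusion this is Σ_{j=0}^{6} (−1)^j C(6,j)·(6−j)!.
Computing: 720 − 720 + 360 − 120 + 30 − 6 + 1 = 265.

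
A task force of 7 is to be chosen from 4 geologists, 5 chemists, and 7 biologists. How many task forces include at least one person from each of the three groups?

10283

Total 7-person selections from all 16: C(16,7) = 11440.
Selections missing a whole group: no geologists → C(12,7) = 792; no chemists → C(11,7) = 330; no biologists → C(9,7) = 36.
Add back selections omitting two groups (i.e. drawn from a single group): C(4,7) + C(5,7) + C(7,7) = 1.
By inclusion–exclusion: 11440 − 1158 + 1 = 10283.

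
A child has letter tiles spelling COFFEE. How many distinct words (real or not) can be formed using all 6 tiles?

The 6 letters of COFFEE have repeats: E appearing twice and F appearing twice.
The number of distinct arrangements is 6!/(2!·2!) = 720/4 = 180.

180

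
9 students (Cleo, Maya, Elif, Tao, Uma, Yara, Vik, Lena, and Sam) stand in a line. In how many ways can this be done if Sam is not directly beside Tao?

282240

Of the 9! = 362880 arrangements, those with Sam and Tao adjacent number 2 × 8! = 80640 (treat the pair as a block with 2 internal orders).
Complementary counting: 362880 − 80640 = 282240.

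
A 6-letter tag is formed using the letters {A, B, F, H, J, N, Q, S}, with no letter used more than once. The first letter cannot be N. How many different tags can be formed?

17640

The first letter has 8−1 = 7 choices (anything except N).
The remaining 5 letters are filled from the other 7 symbols without repetition: 7 × 6 × 5 × 4 × 3 = 2520.
Total: 7 × 2520 = 17640.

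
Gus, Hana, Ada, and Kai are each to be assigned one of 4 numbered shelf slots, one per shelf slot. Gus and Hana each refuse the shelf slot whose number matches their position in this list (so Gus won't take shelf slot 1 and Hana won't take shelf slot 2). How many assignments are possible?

14

Let Aᵢ (for i ∈ {1, 2}) be the placements that put person i in their forbidden shelf slot. Any j of these fix j positions, leaving (4−j)! ways to fill the rest, and there are C(2,j) ways to pick which j.
By inclusion–exclusion, the number of valid placements is Σ_{j=0}^{2} (−1)^j C(2,j)·(4−j)!.
Computing: 24 − 12 + 2 = 14.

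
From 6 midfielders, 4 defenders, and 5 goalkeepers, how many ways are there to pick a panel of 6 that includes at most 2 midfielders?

Split by how many midfielders are chosen (0 through 2).
Sum: C(6,0)·C(9,6) + C(6,1)·C(9,5) + C(6,2)·C(9,4) = 84 + 756 + 1890 = 2730.

2730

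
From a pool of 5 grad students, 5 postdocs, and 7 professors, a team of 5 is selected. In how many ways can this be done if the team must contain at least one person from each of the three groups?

Total 5-person selections from all 17: C(17,5) = 6188.
Selections missing a whole group: no grad students → C(12,5) = 792; no postdocs → C(12,5) = 792; no professors → C(10,5) = 252.
Add back selections omitting two groups (i.e. drawn from a single group): C(5,5) + C(5,5) + C(7,5) = 23.
By inclusion–exclusion: 6188 − 1836 + 23 = 4375.

4375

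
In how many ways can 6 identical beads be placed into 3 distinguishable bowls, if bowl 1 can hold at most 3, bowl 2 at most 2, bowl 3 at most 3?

Without the upper bounds there are C(8,2) = 28 ways to split 6 among 3 bowls.
Subtract solutions that violate a single cap (substitute x_i' = x_i − (cap_i+1)): x_1 ≥ 4 gives C(4,2) = 6; x_2 ≥ 3 gives C(5,2) = 10; x_3 ≥ 4 gives C(4,2) = 6. Together 22.
No two caps can be exceeded simultaneously, so the pair terms are all 0.
By inclusion–exclusion the count is 28 − 22 + 0 = 6.

6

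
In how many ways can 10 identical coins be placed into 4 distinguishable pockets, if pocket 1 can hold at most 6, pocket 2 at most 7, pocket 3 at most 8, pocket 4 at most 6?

Ignoring the caps, the number of non-negative solutions to x_1+…+x_4 = 10 is C(13,3) = 286.
Subtract solutions that violate a single cap (substitute x_i' = x_i − (cap_i+1)): x_1 ≥ 7 gives C(6,3) = 20; x_2 ≥ 8 gives C(5,3) = 10; x_3 ≥ 9 gives C(4,3) = 4; x_4 ≥ 7 gives C(6,3) = 20. Together 54.
No two caps can be exceeded simultaneously, so the pair terms are all 0.
By inclusion–exclusion the count is 286 − 54 + 0 = 232.

232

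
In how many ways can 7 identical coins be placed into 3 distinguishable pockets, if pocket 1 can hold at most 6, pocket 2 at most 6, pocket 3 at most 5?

Without the upper bounds there are C(9,2) = 36 ways to split 7 among 3 pockets.
Subtract solutions that violate a single cap (substitute x_i' = x_i − (cap_i+1)): x_1 ≥ 7 gives C(2,2) = 1; x_2 ≥ 7 gives C(2,2) = 1; x_3 ≥ 6 gives C(3,2) = 3. Together 5.
No two caps can be exceeded simultaneously, so the pair terms are all 0.
By inclusion–exclusion the count is 36 − 5 + 0 = 31.

31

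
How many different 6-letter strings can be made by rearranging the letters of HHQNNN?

Letter multiplicities in HHQNNN: H×2, N×3, Q×1.
Dividing 6! = 720 by 3!·2! = 12 for the repeated letters gives 60.

60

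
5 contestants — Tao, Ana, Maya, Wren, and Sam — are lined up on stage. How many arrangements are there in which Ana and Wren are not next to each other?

Of the 5! = 120 arrangements, those with Ana and Wren adjacent number 2 × 4! = 48 (treat the pair as a block with 2 internal orders).
Complementary counting: 120 − 48 = 72.

72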